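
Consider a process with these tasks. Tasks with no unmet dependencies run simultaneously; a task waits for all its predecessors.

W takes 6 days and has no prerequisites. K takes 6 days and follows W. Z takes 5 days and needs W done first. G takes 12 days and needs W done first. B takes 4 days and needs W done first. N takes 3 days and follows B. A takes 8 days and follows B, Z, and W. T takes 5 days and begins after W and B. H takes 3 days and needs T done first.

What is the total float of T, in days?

1

W→Z→A = 6+5+8 = 19 sets the makespan at 19 days.
Longest path through T: 18 days (earliest finish 15, latest finish 16).
So T can slip 16 − 15 = 1 day.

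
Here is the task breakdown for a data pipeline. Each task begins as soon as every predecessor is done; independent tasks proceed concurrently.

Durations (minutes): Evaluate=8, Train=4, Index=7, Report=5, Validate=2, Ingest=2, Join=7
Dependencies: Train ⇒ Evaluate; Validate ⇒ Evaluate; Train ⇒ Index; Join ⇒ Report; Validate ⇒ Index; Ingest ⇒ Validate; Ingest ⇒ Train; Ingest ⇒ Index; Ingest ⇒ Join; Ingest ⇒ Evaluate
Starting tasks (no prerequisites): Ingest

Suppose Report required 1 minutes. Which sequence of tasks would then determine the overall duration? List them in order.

Ingest, Train, Evaluate

Baseline: Ingest→Join→Report = 2+7+5 = 14 → 14 minutes.
Report lies on that path, so at 1 minute the path becomes 10 minutes.
New critical path: Ingest→Train→Evaluate = 2+4+8 = 14 ⇒ 14 minutes.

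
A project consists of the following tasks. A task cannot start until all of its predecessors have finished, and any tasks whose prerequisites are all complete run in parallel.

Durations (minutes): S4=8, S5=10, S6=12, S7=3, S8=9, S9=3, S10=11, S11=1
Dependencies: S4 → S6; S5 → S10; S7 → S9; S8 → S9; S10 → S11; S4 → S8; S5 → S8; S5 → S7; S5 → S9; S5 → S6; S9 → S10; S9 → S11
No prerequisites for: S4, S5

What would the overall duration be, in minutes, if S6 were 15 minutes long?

34

Baseline: S5→S8→S9→S10→S11 = 10+9+3+11+1 = 34 → 34 minutes.
The longest path through S6 is only 22 minutes, so S6 has float 12.
No other chain overtakes it, so the finish is 34 minutes.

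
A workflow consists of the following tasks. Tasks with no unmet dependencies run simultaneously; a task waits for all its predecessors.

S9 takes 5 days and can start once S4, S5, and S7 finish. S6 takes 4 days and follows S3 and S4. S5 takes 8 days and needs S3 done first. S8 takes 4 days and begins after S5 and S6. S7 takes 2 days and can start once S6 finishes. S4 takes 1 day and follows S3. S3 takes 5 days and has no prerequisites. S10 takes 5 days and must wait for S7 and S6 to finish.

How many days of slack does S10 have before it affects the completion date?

1

Critical path: S3→S5→S9 = 5+8+5 = 18, so the finish is 18 days.
S10 finishes as early as 17 and must finish by 18.
Float = 18 − 17 = 1.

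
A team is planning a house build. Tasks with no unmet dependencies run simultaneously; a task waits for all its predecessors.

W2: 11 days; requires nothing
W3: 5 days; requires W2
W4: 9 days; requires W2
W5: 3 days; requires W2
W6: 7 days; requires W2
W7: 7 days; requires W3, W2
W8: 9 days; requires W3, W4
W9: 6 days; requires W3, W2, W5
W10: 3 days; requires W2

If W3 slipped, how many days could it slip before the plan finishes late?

The longest chain is W2→W4→W8 = 11+9+9 = 29; overall finish 29 days.
The longest chain containing W3 totals 25 days.
So W3 can slip 20 − 16 = 4 days.

4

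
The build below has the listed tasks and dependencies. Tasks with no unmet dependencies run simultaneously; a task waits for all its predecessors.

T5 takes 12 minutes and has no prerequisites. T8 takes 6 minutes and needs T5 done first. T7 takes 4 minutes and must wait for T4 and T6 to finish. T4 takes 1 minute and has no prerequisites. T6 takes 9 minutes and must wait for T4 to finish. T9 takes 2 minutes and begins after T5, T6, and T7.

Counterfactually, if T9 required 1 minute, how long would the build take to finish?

18

Critical path before the change: T5→T8 = 12+6 = 18 giving 18 minutes.
T9 is off the critical path — its longest chain is 16 minutes, giving 2 of slack.
No other chain overtakes it, so the finish is 18 minutes.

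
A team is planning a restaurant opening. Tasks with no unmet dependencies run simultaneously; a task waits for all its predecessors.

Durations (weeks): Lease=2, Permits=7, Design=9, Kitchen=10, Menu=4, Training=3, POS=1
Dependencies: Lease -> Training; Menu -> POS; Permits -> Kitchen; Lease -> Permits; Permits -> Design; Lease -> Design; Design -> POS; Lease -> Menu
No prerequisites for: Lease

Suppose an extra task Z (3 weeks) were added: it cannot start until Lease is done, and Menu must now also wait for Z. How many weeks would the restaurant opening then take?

19

Originally the restaurant opening takes 19 weeks.
With Z inserted, Menu now waits for max(Lease, Z).
New critical path: Lease→Permits→Design→POS = 2+7+9+1 = 19 ⇒ 19 weeks.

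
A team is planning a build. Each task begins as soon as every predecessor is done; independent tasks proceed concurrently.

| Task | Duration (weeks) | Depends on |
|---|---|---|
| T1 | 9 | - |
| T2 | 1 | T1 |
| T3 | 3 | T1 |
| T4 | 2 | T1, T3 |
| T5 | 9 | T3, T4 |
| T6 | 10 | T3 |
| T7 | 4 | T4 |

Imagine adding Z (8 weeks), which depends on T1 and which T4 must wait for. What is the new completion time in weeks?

28

Originally the build takes 23 weeks.
With Z inserted, T4 now waits for max(T1, T3, Z).
New critical path: T1→Z→T4→T5 = 9+8+2+9 = 28 ⇒ 28 weeks.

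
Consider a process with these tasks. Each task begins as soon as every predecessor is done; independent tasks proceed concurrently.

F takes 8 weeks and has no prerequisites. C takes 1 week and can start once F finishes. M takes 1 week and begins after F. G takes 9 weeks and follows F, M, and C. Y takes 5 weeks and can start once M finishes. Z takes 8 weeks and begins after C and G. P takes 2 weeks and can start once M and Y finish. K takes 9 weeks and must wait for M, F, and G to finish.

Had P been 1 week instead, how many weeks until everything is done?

27

Baseline: F→C→G→K = 8+1+9+9 = 27 → 27 weeks.
P is off the critical path — its longest chain is 16 weeks, giving 11 of slack.
That remains the longest chain; total 27 weeks.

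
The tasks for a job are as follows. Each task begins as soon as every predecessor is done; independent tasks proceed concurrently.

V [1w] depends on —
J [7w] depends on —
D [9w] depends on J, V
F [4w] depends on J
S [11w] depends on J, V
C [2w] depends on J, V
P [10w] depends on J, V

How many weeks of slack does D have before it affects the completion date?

J→S = 7+11 = 18 sets the makespan at 18 weeks.
D finishes as early as 16 and must finish by 18.
Slack of D = 9 − 7 = 2 weeks.

2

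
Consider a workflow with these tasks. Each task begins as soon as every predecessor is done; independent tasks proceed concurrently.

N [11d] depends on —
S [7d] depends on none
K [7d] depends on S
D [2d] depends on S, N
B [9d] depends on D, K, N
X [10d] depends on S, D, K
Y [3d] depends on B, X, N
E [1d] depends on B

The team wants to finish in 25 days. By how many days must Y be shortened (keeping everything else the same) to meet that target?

Current finish: 27 days; target: 25.
Y is on every critical path, so each day cut from Y cuts the finish by one (this holds down to a finish of 25).
Need 27 − 25 = 2 days off Y → Y becomes 1 day, finish becomes 25.

2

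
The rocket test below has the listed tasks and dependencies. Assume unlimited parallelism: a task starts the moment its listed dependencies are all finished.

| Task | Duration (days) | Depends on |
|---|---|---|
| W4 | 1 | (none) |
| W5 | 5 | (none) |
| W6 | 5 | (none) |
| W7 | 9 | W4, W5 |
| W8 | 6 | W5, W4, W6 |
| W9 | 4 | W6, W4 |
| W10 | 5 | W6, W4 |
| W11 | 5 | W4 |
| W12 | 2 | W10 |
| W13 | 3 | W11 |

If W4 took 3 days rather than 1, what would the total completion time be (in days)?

14

Critical path before the change: W5→W7 = 5+9 = 14 giving 14 days.
W4 has 4 days of float (longest path through it is 10).
That remains the longest chain; total 14 days.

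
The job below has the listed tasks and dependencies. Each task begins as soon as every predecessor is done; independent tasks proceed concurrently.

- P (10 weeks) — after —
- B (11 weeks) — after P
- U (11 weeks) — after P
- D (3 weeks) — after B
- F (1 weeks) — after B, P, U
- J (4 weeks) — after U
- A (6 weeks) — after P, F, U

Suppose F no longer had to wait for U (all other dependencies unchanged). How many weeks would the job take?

Original critical path: P→B→F→A = 10+11+1+6 = 28 ⇒ 28 weeks.
Dropping U→F doesn't change F's earliest start (21); another predecessor still binds.
After: P→B→F→A = 10+11+1+6 = 28 → 28 weeks.

28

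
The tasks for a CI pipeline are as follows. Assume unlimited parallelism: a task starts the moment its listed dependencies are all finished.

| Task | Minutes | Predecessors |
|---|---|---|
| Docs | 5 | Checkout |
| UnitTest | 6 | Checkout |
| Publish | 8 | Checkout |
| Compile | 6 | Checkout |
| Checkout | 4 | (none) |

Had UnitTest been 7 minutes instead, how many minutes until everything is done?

As given, the longest chain is Checkout→Publish = 4+8 = 12, so the finish is 12 minutes.
UnitTest is off the critical path — its longest chain is 10 minutes, giving 2 of slack.
That remains the longest chain; total 12 minutes.

12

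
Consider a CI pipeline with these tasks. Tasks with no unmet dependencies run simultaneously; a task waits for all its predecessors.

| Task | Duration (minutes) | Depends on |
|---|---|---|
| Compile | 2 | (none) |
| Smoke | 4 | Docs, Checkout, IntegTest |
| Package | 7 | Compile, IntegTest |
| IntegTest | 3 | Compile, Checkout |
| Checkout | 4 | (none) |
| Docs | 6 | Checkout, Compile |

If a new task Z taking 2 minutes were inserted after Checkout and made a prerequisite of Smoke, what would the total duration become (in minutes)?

Originally the plan takes 14 minutes.
With Z inserted, Smoke now waits for max(Docs, Checkout, IntegTest, Z).
New critical path: Checkout→IntegTest→Package = 4+3+7 = 14 ⇒ 14 minutes.

14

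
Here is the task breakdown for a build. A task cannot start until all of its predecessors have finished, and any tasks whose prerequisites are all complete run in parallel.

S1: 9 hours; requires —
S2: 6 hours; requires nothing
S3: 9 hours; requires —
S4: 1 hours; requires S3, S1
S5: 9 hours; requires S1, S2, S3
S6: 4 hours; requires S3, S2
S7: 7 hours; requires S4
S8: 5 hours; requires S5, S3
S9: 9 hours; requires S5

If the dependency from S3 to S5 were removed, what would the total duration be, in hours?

Original critical path: S1→S5→S9 = 9+9+9 = 27 ⇒ 27 hours.
Dropping S3→S5 doesn't change S5's earliest start (9); another predecessor still binds.
New critical path: S1→S5→S9 = 9+9+9 = 27 ⇒ 27 hours.

27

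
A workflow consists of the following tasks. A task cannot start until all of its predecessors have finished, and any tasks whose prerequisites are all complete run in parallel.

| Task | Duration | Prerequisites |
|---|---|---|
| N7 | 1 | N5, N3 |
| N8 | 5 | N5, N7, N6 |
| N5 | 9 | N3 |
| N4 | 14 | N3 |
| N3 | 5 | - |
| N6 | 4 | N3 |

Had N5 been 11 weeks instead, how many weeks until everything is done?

The binding path is N3→N5→N7→N8 = 5+9+1+5 = 20; finish at 20 weeks.
N5 is on the critical path; changing it to 11 makes that path 22 weeks.
That remains the longest chain; total 22 weeks.

22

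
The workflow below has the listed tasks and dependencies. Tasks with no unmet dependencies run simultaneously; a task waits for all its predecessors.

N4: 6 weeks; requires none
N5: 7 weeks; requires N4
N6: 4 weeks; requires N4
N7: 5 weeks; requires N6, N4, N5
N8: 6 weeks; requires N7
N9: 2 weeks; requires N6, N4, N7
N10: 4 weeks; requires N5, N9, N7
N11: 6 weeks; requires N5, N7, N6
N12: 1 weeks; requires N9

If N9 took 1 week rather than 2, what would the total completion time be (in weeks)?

24

As given, the longest chain is N4→N5→N7→N9→N10 = 6+7+5+2+4 = 24, so the finish is 24 weeks.
N9 lies on that path, so at 1 week the path becomes 23 weeks.
New critical path: N4→N5→N7→N8 = 6+7+5+6 = 24 ⇒ 24 weeks.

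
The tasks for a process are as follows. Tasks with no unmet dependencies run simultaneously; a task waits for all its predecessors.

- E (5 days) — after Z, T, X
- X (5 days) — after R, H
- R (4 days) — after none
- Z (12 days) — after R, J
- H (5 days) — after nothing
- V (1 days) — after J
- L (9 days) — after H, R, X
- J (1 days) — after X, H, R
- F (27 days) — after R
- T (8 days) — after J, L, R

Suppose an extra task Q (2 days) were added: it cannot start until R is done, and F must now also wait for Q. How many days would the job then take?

33

Originally the job takes 32 days.
With Q inserted, F now waits for max(R, Q).
New critical path: R→Q→F = 4+2+27 = 33 ⇒ 33 days.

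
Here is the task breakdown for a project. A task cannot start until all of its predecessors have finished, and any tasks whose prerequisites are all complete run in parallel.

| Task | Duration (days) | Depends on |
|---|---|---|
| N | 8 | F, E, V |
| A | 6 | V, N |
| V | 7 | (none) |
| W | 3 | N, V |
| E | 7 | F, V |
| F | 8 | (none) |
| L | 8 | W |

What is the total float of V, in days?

1

F→E→N→W→L = 8+7+8+3+8 = 34 sets the makespan at 34 days.
The longest chain containing V totals 33 days.
Slack of V = 1 − 0 = 1 day.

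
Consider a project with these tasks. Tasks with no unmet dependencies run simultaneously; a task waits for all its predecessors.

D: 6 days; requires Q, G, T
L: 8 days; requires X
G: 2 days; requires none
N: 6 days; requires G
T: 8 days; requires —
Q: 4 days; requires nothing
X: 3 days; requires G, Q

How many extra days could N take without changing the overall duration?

The longest chain is Q→X→L = 4+3+8 = 15; overall finish 15 days.
N finishes as early as 8 and must finish by 15.
So N can slip 15 − 8 = 7 days.

7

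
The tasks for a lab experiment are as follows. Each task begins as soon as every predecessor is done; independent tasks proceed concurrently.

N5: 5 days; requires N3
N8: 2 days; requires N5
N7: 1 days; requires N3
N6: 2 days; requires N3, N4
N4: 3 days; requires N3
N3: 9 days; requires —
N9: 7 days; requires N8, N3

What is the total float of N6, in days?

9

Critical path: N3→N5→N8→N9 = 9+5+2+7 = 23, so the finish is 23 days.
Longest path through N6: 14 days (earliest finish 14, latest finish 23).
So N6 can slip 23 − 14 = 9 days.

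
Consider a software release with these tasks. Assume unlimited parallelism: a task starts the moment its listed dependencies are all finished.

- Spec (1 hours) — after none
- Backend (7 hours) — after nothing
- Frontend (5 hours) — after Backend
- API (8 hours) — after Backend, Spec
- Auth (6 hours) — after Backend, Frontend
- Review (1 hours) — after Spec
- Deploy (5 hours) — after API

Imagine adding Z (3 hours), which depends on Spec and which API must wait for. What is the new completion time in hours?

Originally the plan takes 20 hours.
With Z inserted, API now waits for max(Backend, Spec, Z).
New critical path: Backend→API→Deploy = 7+8+5 = 20 ⇒ 20 hours.

20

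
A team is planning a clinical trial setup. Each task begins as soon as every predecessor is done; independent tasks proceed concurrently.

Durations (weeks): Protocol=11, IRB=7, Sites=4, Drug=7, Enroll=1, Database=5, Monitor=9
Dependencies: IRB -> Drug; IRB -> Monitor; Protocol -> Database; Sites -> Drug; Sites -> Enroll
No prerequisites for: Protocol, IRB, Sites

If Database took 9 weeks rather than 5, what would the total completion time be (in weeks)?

20

Critical path before the change: Protocol→Database = 11+5 = 16 giving 16 weeks.
Since Database is critical, the +4 change carries straight to that chain (now 20 weeks).
The critical path is still Protocol→Database; finish is now 20 weeks.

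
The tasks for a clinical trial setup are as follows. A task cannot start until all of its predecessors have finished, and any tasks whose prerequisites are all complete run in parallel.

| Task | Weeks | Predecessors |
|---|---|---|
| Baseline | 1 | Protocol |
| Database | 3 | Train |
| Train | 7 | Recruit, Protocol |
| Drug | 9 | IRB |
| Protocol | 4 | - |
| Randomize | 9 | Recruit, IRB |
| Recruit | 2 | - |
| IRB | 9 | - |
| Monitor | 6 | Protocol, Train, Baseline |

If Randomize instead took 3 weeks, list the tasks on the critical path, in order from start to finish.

IRB, Drug

As given, the longest chain is IRB→Randomize = 9+9 = 18, so the finish is 18 weeks.
Randomize is on the critical path; changing it to 3 makes that path 12 weeks.
Now IRB→Drug = 9+9 = 18 is longest, so the finish becomes 18 weeks.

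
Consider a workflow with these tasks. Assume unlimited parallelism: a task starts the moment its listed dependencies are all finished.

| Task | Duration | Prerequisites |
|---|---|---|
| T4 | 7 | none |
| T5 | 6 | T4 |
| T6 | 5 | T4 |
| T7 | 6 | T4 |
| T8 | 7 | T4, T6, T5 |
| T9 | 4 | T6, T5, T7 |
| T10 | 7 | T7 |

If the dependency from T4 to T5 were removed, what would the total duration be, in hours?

Before: longest chain T4→T5→T8 = 7+6+7 = 20, finish 20.
Without T4→T5, T5's earliest start moves from 7 to 0.
New critical path: T4→T7→T10 = 7+6+7 = 20 ⇒ 20 hours.

20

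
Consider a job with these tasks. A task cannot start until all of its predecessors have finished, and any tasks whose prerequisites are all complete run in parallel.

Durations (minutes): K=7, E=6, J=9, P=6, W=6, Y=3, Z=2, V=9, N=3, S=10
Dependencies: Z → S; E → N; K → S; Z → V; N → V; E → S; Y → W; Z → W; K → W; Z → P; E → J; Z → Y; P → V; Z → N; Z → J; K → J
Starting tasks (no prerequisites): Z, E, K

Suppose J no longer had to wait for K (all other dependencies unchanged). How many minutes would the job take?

18

Before: longest chain E→N→V = 6+3+9 = 18, finish 18.
Without K→J, J's earliest start moves from 7 to 6.
The longest chain is now E→N→V = 6+3+9 = 18, so the job takes 18 minutes.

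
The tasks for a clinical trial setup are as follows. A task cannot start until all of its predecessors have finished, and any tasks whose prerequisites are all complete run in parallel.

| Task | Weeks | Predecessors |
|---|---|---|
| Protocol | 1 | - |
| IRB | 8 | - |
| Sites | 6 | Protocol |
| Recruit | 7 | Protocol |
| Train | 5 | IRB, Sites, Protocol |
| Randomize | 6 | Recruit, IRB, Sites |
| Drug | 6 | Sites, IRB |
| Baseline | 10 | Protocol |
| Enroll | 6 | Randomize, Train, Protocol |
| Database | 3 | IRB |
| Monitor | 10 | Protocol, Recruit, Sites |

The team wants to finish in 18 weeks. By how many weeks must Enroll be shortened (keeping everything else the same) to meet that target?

Current finish: 20 weeks; target: 18.
Enroll is on every critical path, so each week cut from Enroll cuts the finish by one (this holds down to a finish of 18).
Need 20 − 18 = 2 weeks off Enroll → Enroll becomes 4 weeks, finish becomes 18.

2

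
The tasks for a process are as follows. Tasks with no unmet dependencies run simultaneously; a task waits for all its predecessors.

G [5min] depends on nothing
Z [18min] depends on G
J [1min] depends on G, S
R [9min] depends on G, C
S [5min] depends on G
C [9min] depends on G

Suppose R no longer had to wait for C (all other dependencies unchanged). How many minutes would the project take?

Original critical path: G→C→R = 5+9+9 = 23 ⇒ 23 minutes.
Without C→R, R's earliest start moves from 14 to 5.
New critical path: G→Z = 5+18 = 23 ⇒ 23 minutes.

23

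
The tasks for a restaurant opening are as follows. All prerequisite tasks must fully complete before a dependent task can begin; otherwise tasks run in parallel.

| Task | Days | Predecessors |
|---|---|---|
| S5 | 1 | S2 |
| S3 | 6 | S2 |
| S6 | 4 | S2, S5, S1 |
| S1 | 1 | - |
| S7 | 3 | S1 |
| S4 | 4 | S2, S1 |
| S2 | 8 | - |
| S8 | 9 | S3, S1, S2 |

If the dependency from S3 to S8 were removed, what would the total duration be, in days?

Original critical path: S2→S3→S8 = 8+6+9 = 23 ⇒ 23 days.
Without S3→S8, S8's earliest start moves from 14 to 8.
The longest chain is now S2→S8 = 8+9 = 17, so the project takes 17 days.

17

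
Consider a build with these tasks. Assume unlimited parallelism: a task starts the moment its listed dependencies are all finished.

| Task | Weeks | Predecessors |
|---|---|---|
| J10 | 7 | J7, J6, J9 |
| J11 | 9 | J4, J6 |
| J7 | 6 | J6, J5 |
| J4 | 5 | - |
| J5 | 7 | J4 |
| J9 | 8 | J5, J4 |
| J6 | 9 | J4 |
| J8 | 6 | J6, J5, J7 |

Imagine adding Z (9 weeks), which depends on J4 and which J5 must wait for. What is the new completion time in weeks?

Originally the job takes 27 weeks.
With Z inserted, J5 now waits for max(J4, Z).
New critical path: J4→Z→J5→J9→J10 = 5+9+7+8+7 = 36 ⇒ 36 weeks.

36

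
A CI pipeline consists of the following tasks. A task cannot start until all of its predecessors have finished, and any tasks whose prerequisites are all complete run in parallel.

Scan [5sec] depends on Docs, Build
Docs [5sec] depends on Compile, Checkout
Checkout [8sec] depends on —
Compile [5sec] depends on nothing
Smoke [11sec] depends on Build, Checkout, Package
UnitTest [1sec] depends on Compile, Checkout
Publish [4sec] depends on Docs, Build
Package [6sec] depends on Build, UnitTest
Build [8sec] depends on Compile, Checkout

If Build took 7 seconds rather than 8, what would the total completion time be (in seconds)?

Actual critical path: Checkout→Build→Package→Smoke = 8+8+6+11 = 33 ⇒ 33 seconds.
Build lies on that path, so at 7 seconds the path becomes 32 seconds.
The critical path is still Checkout→Build→Package→Smoke; finish is now 32 seconds.

32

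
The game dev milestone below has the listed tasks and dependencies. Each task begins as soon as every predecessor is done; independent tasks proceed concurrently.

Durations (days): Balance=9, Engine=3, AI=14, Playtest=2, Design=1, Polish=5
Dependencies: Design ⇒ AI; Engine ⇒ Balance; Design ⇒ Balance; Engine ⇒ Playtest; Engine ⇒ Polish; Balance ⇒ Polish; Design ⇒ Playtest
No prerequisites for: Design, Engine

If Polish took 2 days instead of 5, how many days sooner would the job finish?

Critical path before the change: Engine→Balance→Polish = 3+9+5 = 17 giving 17 days.
Polish is on the critical path; changing it to 2 makes that path 14 days.
Now Design→AI = 1+14 = 15 is longest, so the finish becomes 15 days.
Change in finish: 15 − 17 = -2 days.

2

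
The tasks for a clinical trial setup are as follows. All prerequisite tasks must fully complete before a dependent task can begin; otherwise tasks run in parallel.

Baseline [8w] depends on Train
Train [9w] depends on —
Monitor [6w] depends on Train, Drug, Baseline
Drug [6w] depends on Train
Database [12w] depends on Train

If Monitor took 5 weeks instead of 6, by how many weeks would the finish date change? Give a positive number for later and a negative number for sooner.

-1

The binding path is Train→Baseline→Monitor = 9+8+6 = 23; finish at 23 weeks.
Since Monitor is critical, the -1 change carries straight to that chain (now 22 weeks).
That remains the longest chain; total 22 weeks.
Change in finish: 22 − 23 = -1 weeks.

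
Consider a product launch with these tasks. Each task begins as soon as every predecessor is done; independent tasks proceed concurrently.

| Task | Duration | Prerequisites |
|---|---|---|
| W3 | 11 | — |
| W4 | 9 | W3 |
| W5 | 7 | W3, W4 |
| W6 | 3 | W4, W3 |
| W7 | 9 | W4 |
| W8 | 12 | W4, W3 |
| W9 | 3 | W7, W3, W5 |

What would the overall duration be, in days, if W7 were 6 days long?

32

Baseline: W3→W4→W7→W9 = 11+9+9+3 = 32 → 32 days.
Since W7 is critical, the -3 change carries straight to that chain (now 29 days).
New critical path: W3→W4→W8 = 11+9+12 = 32 ⇒ 32 days.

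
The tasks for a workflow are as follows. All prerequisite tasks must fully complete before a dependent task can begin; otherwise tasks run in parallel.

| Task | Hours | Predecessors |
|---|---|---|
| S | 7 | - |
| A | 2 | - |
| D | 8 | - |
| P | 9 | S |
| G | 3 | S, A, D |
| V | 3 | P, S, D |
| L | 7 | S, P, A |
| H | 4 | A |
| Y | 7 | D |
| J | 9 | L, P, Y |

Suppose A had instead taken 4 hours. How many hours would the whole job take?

Actual critical path: S→P→L→J = 7+9+7+9 = 32 ⇒ 32 hours.
A has 14 hours of float (longest path through it is 18).
That remains the longest chain; total 32 hours.

32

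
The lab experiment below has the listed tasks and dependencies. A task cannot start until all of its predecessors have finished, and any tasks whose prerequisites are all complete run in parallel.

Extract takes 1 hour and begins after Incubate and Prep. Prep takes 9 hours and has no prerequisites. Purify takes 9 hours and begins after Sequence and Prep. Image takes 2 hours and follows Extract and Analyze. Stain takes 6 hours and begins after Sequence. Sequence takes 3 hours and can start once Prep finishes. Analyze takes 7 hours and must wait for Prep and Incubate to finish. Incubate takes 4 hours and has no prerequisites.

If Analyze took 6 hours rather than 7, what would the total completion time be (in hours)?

21

Critical path before the change: Prep→Sequence→Purify = 9+3+9 = 21 giving 21 hours.
The longest path through Analyze is only 18 hours, so Analyze has float 3.
The critical path is still Prep→Sequence→Purify; finish is now 21 hours.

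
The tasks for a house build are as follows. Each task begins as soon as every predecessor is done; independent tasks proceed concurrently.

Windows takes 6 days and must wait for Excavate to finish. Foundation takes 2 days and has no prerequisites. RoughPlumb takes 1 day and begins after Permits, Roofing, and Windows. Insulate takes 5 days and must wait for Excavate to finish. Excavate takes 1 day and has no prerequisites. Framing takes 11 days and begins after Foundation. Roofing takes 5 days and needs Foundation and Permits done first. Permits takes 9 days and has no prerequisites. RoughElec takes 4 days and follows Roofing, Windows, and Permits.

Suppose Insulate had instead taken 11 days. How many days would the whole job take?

Critical path before the change: Permits→Roofing→RoughElec = 9+5+4 = 18 giving 18 days.
Insulate is off the critical path — its longest chain is 6 days, giving 12 of slack.
No other chain overtakes it, so the finish is 18 days.

18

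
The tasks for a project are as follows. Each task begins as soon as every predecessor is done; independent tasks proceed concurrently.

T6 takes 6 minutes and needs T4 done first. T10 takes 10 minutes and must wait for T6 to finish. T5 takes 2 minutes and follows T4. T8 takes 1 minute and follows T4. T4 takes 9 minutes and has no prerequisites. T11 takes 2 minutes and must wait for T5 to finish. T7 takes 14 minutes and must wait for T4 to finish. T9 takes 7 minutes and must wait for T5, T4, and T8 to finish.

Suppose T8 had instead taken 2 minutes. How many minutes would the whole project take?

25

Baseline: T4→T6→T10 = 9+6+10 = 25 → 25 minutes.
T8 has 8 minutes of float (longest path through it is 17).
That remains the longest chain; total 25 minutes.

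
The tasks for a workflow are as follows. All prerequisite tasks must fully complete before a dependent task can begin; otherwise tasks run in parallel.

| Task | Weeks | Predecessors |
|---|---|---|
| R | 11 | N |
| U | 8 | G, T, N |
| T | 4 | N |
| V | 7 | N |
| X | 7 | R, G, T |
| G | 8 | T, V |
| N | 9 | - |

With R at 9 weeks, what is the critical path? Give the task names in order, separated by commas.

Critical path before the change: N→V→G→U = 9+7+8+8 = 32 giving 32 weeks.
R is off the critical path — its longest chain is 27 weeks, giving 5 of slack.
That remains the longest chain; total 32 weeks.

N, V, G, U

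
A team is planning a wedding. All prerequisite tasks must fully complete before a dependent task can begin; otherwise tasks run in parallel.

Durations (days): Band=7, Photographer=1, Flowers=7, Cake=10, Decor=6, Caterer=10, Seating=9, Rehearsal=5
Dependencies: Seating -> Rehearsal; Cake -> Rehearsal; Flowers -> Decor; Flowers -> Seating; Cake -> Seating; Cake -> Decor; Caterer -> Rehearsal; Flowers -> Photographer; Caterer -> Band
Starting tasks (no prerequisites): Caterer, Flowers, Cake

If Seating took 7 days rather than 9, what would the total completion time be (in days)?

22

As given, the longest chain is Cake→Seating→Rehearsal = 10+9+5 = 24, so the finish is 24 days.
Seating lies on that path, so at 7 days the path becomes 22 days.
That remains the longest chain; total 22 days.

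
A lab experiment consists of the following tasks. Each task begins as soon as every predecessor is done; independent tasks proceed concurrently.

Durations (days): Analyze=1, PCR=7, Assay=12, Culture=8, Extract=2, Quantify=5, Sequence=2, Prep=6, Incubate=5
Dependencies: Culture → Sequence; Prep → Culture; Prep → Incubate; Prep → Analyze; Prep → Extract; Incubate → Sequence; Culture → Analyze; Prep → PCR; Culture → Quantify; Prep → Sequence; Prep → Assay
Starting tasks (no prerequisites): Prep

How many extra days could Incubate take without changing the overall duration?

6

Critical path: Prep→Culture→Quantify = 6+8+5 = 19, so the finish is 19 days.
The longest chain containing Incubate totals 13 days.
Slack of Incubate = 12 − 6 = 6 days.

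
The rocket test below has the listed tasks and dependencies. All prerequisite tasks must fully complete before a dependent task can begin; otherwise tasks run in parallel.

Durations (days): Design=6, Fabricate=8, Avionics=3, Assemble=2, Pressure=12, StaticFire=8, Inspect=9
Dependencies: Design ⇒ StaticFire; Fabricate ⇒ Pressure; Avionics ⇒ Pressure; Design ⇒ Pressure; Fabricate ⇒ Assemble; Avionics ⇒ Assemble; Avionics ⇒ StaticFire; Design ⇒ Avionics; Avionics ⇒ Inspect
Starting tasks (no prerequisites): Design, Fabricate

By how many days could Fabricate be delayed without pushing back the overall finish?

The longest chain is Design→Avionics→Pressure = 6+3+12 = 21; overall finish 21 days.
Longest path through Fabricate: 20 days (earliest finish 8, latest finish 9).
Slack of Fabricate = 1 − 0 = 1 day.

1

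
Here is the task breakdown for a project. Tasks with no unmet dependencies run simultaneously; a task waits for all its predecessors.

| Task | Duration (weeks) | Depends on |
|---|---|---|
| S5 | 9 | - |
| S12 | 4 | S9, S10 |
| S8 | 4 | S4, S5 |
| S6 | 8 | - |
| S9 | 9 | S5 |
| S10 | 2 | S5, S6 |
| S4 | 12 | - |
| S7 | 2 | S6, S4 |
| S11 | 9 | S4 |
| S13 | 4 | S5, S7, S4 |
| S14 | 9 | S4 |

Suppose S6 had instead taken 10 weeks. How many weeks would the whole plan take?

22

As given, the longest chain is S5→S9→S12 = 9+9+4 = 22, so the finish is 22 weeks.
S6 has 8 weeks of float (longest path through it is 14).
That remains the longest chain; total 22 weeks.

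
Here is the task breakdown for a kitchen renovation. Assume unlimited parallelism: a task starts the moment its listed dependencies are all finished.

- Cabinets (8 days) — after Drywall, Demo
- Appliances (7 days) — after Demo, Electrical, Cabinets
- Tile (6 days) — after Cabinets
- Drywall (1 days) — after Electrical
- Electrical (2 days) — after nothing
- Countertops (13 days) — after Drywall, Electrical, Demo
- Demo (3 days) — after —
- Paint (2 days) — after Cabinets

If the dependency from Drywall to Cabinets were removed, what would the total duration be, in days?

Original critical path: Demo→Cabinets→Appliances = 3+8+7 = 18 ⇒ 18 days.
Dropping Drywall→Cabinets doesn't change Cabinets's earliest start (3); another predecessor still binds.
After: Demo→Cabinets→Appliances = 3+8+7 = 18 → 18 days.

18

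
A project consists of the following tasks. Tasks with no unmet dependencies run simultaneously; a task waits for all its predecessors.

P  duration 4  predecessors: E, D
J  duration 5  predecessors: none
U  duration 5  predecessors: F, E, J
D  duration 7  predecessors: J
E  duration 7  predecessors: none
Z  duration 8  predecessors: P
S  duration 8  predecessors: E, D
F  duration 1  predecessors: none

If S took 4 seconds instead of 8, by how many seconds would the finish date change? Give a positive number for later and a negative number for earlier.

The binding path is J→D→P→Z = 5+7+4+8 = 24; finish at 24 seconds.
S is off the critical path — its longest chain is 20 seconds, giving 4 of slack.
That remains the longest chain; total 24 seconds.
Change in finish: 24 − 24 = +0 seconds.

0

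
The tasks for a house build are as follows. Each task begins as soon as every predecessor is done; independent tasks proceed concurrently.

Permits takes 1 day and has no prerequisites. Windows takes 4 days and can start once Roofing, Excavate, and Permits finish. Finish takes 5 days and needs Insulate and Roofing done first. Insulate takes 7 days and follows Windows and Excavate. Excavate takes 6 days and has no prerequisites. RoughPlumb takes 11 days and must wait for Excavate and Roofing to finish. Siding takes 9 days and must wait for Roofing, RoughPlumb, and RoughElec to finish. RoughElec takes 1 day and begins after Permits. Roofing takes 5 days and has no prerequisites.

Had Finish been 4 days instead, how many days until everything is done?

Baseline: Excavate→RoughPlumb→Siding = 6+11+9 = 26 → 26 days.
Finish has 4 days of float (longest path through it is 22).
That remains the longest chain; total 26 days.

26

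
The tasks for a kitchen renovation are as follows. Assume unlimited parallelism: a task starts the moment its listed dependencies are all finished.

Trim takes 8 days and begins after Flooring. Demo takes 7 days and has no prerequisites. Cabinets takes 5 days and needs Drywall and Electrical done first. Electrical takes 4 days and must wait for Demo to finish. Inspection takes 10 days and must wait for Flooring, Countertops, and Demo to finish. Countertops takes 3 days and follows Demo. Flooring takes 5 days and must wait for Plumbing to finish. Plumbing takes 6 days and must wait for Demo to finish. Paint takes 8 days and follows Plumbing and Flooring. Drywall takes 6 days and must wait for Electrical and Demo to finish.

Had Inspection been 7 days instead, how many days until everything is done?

26

Baseline: Demo→Plumbing→Flooring→Inspection = 7+6+5+10 = 28 → 28 days.
Inspection is on the critical path; changing it to 7 makes that path 25 days.
The binding chain switches to Demo→Plumbing→Flooring→Paint = 7+6+5+8 = 26; finish 26 days.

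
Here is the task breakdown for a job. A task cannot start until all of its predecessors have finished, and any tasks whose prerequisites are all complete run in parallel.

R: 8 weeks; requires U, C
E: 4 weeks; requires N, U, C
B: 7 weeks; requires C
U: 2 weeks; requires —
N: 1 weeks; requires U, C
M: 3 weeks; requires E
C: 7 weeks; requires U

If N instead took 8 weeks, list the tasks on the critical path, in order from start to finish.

The binding path is U→C→N→E→M = 2+7+1+4+3 = 17; finish at 17 weeks.
Since N is critical, the +7 change carries straight to that chain (now 24 weeks).
That remains the longest chain; total 24 weeks.

U, C, N, E, M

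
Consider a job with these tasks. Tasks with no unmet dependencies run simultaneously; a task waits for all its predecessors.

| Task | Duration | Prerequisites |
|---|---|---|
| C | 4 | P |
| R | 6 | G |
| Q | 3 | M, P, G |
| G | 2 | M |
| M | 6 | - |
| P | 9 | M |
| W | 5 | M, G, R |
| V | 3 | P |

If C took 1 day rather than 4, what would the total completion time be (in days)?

Critical path before the change: M→P→C = 6+9+4 = 19 giving 19 days.
C is on the critical path; changing it to 1 makes that path 16 days.
New critical path: M→G→R→W = 6+2+6+5 = 19 ⇒ 19 days.

19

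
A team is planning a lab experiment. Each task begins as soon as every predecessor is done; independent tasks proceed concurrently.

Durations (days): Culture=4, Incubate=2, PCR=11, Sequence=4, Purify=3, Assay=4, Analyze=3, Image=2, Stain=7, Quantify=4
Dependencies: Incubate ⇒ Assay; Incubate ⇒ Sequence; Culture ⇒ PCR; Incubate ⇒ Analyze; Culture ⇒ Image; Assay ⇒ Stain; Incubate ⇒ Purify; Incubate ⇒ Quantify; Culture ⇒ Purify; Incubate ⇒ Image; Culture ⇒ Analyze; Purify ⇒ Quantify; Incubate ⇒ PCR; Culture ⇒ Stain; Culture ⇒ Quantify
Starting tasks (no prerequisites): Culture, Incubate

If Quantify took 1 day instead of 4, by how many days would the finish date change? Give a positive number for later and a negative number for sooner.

0

Baseline: Culture→PCR = 4+11 = 15 → 15 days.
Quantify has 4 days of float (longest path through it is 11).
The critical path is still Culture→PCR; finish is now 15 days.
Change in finish: 15 − 15 = +0 days.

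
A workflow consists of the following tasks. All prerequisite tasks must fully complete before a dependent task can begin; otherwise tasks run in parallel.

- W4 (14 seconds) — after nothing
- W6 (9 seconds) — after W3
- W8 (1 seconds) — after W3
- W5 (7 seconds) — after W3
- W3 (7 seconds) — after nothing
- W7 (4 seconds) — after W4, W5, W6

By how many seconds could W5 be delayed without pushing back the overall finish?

Critical path: W3→W6→W7 = 7+9+4 = 20, so the finish is 20 seconds.
W5 finishes as early as 14 and must finish by 16.
Float = 20 − 18 = 2.

2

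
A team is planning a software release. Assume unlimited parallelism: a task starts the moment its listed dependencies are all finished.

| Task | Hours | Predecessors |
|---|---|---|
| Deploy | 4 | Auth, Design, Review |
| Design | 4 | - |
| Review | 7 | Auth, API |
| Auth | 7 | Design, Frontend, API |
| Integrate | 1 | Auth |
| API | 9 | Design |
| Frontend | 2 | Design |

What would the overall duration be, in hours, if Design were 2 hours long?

29

As given, the longest chain is Design→API→Auth→Review→Deploy = 4+9+7+7+4 = 31, so the finish is 31 hours.
Design lies on that path, so at 2 hours the path becomes 29 hours.
The critical path is still Design→API→Auth→Review→Deploy; finish is now 29 hours.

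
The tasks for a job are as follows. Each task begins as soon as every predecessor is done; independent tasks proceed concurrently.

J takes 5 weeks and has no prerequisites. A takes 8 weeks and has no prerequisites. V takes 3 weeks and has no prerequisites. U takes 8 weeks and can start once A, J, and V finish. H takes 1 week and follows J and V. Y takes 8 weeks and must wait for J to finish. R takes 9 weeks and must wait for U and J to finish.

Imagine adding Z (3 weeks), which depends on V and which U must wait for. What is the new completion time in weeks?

25

Originally the job takes 25 weeks.
With Z inserted, U now waits for max(A, J, V, Z).
New critical path: A→U→R = 8+8+9 = 25 ⇒ 25 weeks.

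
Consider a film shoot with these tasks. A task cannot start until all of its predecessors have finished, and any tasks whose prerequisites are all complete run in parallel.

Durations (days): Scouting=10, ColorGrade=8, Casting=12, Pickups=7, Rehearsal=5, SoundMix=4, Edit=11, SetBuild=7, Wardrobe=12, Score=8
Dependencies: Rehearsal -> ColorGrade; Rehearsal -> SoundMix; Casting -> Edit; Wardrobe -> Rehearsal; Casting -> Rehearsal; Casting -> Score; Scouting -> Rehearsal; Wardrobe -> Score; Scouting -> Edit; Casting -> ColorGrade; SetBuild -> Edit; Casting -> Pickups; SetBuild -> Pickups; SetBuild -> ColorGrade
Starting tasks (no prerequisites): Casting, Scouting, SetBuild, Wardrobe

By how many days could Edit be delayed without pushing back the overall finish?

The longest chain is Casting→Rehearsal→ColorGrade = 12+5+8 = 25; overall finish 25 days.
Longest path through Edit: 23 days (earliest finish 23, latest finish 25).
So Edit can slip 25 − 23 = 2 days.

2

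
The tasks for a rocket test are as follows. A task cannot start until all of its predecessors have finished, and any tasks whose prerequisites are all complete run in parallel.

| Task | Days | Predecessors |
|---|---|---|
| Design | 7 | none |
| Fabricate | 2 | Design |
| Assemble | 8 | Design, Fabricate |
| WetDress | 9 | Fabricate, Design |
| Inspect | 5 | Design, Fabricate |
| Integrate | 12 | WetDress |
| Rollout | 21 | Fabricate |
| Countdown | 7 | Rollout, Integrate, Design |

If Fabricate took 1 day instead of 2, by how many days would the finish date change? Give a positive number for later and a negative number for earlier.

-1

Baseline: Design→Fabricate→WetDress→Integrate→Countdown = 7+2+9+12+7 = 37 → 37 days.
Fabricate lies on that path, so at 1 day the path becomes 36 days.
The critical path is still Design→Fabricate→WetDress→Integrate→Countdown; finish is now 36 days.
Change in finish: 36 − 37 = -1 days.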